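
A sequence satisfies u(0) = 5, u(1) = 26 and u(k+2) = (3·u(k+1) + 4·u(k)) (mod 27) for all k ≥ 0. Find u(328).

Computing terms: u(0) = 5, u(1) = 26, u(2) = 17, u(3) = 20, u(4) = 20, u(5) = 5, u(6) = 14, u(7) = 8, u(8) = 26, u(9) = 2, u(10) = 2, u(11) = 14, u(12) = 23, u(13) = 17, u(14) = 8, u(15) = 11, u(16) = 11, u(17) = 23, u(18) = 5, u(19) = 26.
Since (u(18), u(19)) = (u(0), u(1)) = (5, 26) (two consecutive terms determine the rest), the sequence is periodic with period 18.
So u(328) = u(0 + ((328-0) mod 18)) = u(4) = 20.

20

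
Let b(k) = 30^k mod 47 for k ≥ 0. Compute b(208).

17

Computing terms: b(0) = 1, b(1) = 30, b(2) = 7, b(3) = 22, b(4) = 2, b(5) = 13, b(6) = 14, b(7) = 44, b(8) = 4, b(9) = 26, b(10) = 28, b(11) = 41, b(12) = 8, b(13) = 5, b(14) = 9, b(15) = 35, b(16) = 16, b(17) = 10, b(18) = 18, b(19) = 23, b(20) = 32, b(21) = 20, b(22) = 36, b(23) = 46, b(24) = 17, b(25) = 40, b(26) = 25, b(27) = 45, b(28) = 34, b(29) = 33, b(30) = 3, b(31) = 43, b(32) = 21, b(33) = 19, b(34) = 6, b(35) = 39, b(36) = 42, b(37) = 38, b(38) = 12, b(39) = 31, b(40) = 37, b(41) = 29, b(42) = 24, b(43) = 15, b(44) = 27, b(45) = 11, b(46) = 1.
The sequence repeats with period 46.
So b(208) = b(0 + ((208-0) mod 46)) = b(24) = 17.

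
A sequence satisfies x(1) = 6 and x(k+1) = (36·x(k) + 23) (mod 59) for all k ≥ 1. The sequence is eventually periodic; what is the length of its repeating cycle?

We have x(1) = 6, x(2) = 3, x(3) = 13, x(4) = 19, x(5) = 58, x(6) = 46, x(7) = 27, x(8) = 51, x(9) = 30, x(10) = 41, x(11) = 24, x(12) = 2, x(13) = 36, x(14) = 21, x(15) = 12, x(16) = 42, x(17) = 1, x(18) = 0, x(19) = 23, x(20) = 25, x(21) = 38, x(22) = 34, x(23) = 8, x(24) = 16, x(25) = 9, x(26) = 52, x(27) = 7, x(28) = 39, x(29) = 11, x(30) = 6.
Since x(30) = x(1) = 6, the sequence is periodic with period 29.

29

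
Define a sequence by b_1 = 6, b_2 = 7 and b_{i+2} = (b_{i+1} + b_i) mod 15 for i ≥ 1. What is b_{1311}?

Computing terms: b_1 = 6, b_2 = 7, b_3 = 13, b_4 = 5, b_5 = 3, b_6 = 8, b_7 = 11, b_8 = 4, b_9 = 0, b_{10} = 4, b_{11} = 4, b_{12} = 8, b_{13} = 12, b_{14} = 5, b_{15} = 2, b_{16} = 7, b_{17} = 9, b_{18} = 1, b_{19} = 10, b_{20} = 11, b_{21} = 6, b_{22} = 2, b_{23} = 8, b_{24} = 10, b_{25} = 3, b_{26} = 13, b_{27} = 1, b_{28} = 14, b_{29} = 0, b_{30} = 14, b_{31} = 14, b_{32} = 13, b_{33} = 12, b_{34} = 10, b_{35} = 7, b_{36} = 2, b_{37} = 9, b_{38} = 11, b_{39} = 5, b_{40} = 1, b_{41} = 6, b_{42} = 7.
The sequence repeats with period 40.
(1311 - 1) mod 40 = 30, so b_{1311} = b_{31} = 14.

14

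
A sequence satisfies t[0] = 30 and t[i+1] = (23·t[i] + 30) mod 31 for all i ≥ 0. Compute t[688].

Listing terms: t[0] = 30, t[1] = 7, t[2] = 5, t[3] = 21, t[4] = 17, t[5] = 18, t[6] = 10, t[7] = 12, t[8] = 27, t[9] = 0, t[10] = 30.
Since t[10] = t[0] = 30, the sequence is periodic with period 10.
So t[688] = t[0 + ((688-0) mod 10)] = t[8] = 27.

27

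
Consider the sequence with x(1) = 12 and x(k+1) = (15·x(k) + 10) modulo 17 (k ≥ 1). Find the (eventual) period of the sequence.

8

x(1) = 12, x(2) = 3, x(3) = 4, x(4) = 2, x(5) = 6, x(6) = 15, x(7) = 14, x(8) = 16, x(9) = 12.
Since x(9) = x(1) = 12, the sequence is periodic with period 8.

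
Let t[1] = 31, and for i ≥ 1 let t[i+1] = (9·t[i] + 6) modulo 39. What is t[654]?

36

Listing terms: t[1] = 31, t[2] = 12, t[3] = 36, t[4] = 18, t[5] = 12.
Since t[5] = t[2] = 12, the sequence is eventually periodic: after a pre-period of length 1 it cycles with period 3.
For i ≥ 2, t[i] depends only on (i - 2) mod 3. (654 - 2) mod 3 = 1, so t[654] = t[3] = 36.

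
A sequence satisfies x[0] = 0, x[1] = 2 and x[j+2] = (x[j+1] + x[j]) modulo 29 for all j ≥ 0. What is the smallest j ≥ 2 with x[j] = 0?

Computing terms: x[0] = 0, x[1] = 2, x[2] = 2, x[3] = 4, x[4] = 6, x[5] = 10, x[6] = 16, x[7] = 26, x[8] = 13, x[9] = 10, x[10] = 23, x[11] = 4, x[12] = 27, x[13] = 2, x[14] = 0, x[15] = 2.
The sequence repeats with period 14.
The value 0 next appears (with j ≥ 2) at x[14].

14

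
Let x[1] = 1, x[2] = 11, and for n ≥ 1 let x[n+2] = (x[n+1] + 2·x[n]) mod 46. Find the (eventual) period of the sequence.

22

Computing terms: x[1] = 1; x[2] = 11; x[3] = 13; x[4] = 35; x[5] = 15; x[6] = 39; x[7] = 23; x[8] = 9; x[9] = 9; x[10] = 27; x[11] = 45; x[12] = 7; x[13] = 5; x[14] = 19; x[15] = 29; x[16] = 21; x[17] = 33; x[18] = 29; x[19] = 3; x[20] = 15; x[21] = 21; x[22] = 5; x[23] = 1; x[24] = 11.
Since (x[23], x[24]) = (x[1], x[2]) = (1, 11) (two consecutive terms determine the rest), the sequence is periodic with period 22.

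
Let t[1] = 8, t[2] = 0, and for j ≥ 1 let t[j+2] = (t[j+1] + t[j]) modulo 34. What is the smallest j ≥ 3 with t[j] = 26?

19

Listing terms: t[1] = 8,  t[2] = 0,  t[3] = 8,  t[4] = 8,  t[5] = 16,  t[6] = 24,  t[7] = 6,  t[8] = 30,  t[9] = 2,  t[10] = 32,  t[11] = 0,  t[12] = 32,  t[13] = 32,  t[14] = 30,  t[15] = 28,  t[16] = 24,  t[17] = 18,  t[18] = 8,  t[19] = 26,  t[20] = 0,  t[21] = 26,  t[22] = 26,  t[23] = 18,  t[24] = 10,  t[25] = 28,  t[26] = 4,  t[27] = 32,  t[28] = 2,  t[29] = 0,  t[30] = 2,  t[31] = 2,  t[32] = 4,  t[33] = 6,  t[34] = 10,  t[35] = 16,  t[36] = 26,  t[37] = 8,  t[38] = 0.
Since (t[37], t[38]) = (t[1], t[2]) = (8, 0) (two consecutive terms determine the rest), the sequence is periodic with period 36.
The value 26 first appears (with j ≥ 3) at t[19].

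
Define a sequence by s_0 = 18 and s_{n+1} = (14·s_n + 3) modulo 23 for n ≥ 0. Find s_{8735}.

2

We have s_0 = 18,  s_1 = 2,  s_2 = 8,  s_3 = 0,  s_4 = 3,  s_5 = 22,  s_6 = 12,  s_7 = 10,  s_8 = 5,  s_9 = 4,  s_{10} = 13,  s_{11} = 1,  s_{12} = 17,  s_{13} = 11,  s_{14} = 19,  s_{15} = 16,  s_{16} = 20,  s_{17} = 7,  s_{18} = 9,  s_{19} = 14,  s_{20} = 15,  s_{21} = 6,  s_{22} = 18.
The sequence repeats with period 22.
(8735 - 0) mod 22 = 1, so s_{8735} = s_1 = 2.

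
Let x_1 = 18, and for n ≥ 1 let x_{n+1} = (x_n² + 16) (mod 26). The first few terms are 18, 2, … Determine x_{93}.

6

x_1 = 18; x_2 = 2; x_3 = 20; x_4 = 0; x_5 = 16; x_6 = 12; x_7 = 4; x_8 = 6; x_9 = 0.
Since x_9 = x_4 = 0, the sequence is eventually periodic: after a pre-period of length 3 it cycles with period 5.
For n ≥ 4, x_n depends only on (n - 4) mod 5. (93 - 4) mod 5 = 4, so x_{93} = x_8 = 6.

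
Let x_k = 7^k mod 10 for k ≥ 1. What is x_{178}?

9

Listing terms: x_1 = 7,  x_2 = 9,  x_3 = 3,  x_4 = 1,  x_5 = 7.
Since x_5 = x_1 = 7, the sequence is periodic with period 4.
So x_{178} = x_{1 + ((178-1) mod 4)} = x_2 = 9.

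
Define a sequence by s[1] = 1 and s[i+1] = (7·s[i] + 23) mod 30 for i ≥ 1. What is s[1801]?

Computing terms: s[1] = 1; s[2] = 0; s[3] = 23; s[4] = 4; s[5] = 21; s[6] = 20; s[7] = 13; s[8] = 24; s[9] = 11; s[10] = 10; s[11] = 3; s[12] = 14; s[13] = 1.
Since s[13] = s[1] = 1, the sequence is periodic with period 12.
(1801 - 1) mod 12 = 0, so s[1801] = s[1] = 1.

1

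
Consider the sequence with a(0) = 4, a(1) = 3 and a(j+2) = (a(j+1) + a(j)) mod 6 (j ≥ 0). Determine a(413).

Listing terms: a(0) = 4, a(1) = 3, a(2) = 1, a(3) = 4, a(4) = 5, a(5) = 3, a(6) = 2, a(7) = 5, a(8) = 1, a(9) = 0, a(10) = 1, a(11) = 1, a(12) = 2, a(13) = 3, a(14) = 5, a(15) = 2, a(16) = 1, a(17) = 3, a(18) = 4, a(19) = 1, a(20) = 5, a(21) = 0, a(22) = 5, a(23) = 5, a(24) = 4, a(25) = 3.
Since (a(24), a(25)) = (a(0), a(1)) = (4, 3) (two consecutive terms determine the rest), the sequence is periodic with period 24.
So a(413) = a(0 + ((413-0) mod 24)) = a(5) = 3.

3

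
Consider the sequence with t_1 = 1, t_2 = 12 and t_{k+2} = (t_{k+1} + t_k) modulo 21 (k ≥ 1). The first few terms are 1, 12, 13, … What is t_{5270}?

0

t_1 = 1, t_2 = 12, t_3 = 13, t_4 = 4, t_5 = 17, t_6 = 0, t_7 = 17, t_8 = 17, t_9 = 13, t_{10} = 9, t_{11} = 1, t_{12} = 10, t_{13} = 11, t_{14} = 0, t_{15} = 11, t_{16} = 11, t_{17} = 1, t_{18} = 12.
The sequence repeats with period 16.
So t_{5270} = t_{1 + ((5270-1) mod 16)} = t_6 = 0.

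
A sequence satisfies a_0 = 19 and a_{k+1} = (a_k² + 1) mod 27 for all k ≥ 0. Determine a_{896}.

14

We have a_0 = 19,  a_1 = 11,  a_2 = 14,  a_3 = 8,  a_4 = 11.
Since a_4 = a_1 = 11, the sequence is eventually periodic: after a pre-period of length 1 it cycles with period 3.
For k ≥ 1, a_k depends only on (k - 1) mod 3. (896 - 1) mod 3 = 1, so a_{896} = a_2 = 14.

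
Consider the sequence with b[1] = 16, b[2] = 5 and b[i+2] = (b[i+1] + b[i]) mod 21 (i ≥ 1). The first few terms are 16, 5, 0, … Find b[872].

4

Computing terms: b[1] = 16, b[2] = 5, b[3] = 0, b[4] = 5, b[5] = 5, b[6] = 10, b[7] = 15, b[8] = 4, b[9] = 19, b[10] = 2, b[11] = 0, b[12] = 2, b[13] = 2, b[14] = 4, b[15] = 6, b[16] = 10, b[17] = 16, b[18] = 5.
Since (b[17], b[18]) = (b[1], b[2]) = (16, 5) (two consecutive terms determine the rest), the sequence is periodic with period 16.
(872 - 1) mod 16 = 7, so b[872] = b[8] = 4.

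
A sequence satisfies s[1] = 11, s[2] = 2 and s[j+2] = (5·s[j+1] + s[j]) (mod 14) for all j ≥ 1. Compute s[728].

2

Listing terms: s[1] = 11, s[2] = 2, s[3] = 7, s[4] = 9, s[5] = 10, s[6] = 3, s[7] = 11, s[8] = 2.
Since (s[7], s[8]) = (s[1], s[2]) = (11, 2) (two consecutive terms determine the rest), the sequence is periodic with period 6.
(728 - 1) mod 6 = 1, so s[728] = s[2] = 2.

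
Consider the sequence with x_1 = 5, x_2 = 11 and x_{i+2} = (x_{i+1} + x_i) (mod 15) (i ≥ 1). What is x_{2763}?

1

Computing terms: x_1 = 5; x_2 = 11; x_3 = 1; x_4 = 12; x_5 = 13; x_6 = 10; x_7 = 8; x_8 = 3; x_9 = 11; x_{10} = 14; x_{11} = 10; x_{12} = 9; x_{13} = 4; x_{14} = 13; x_{15} = 2; x_{16} = 0; x_{17} = 2; x_{18} = 2; x_{19} = 4; x_{20} = 6; x_{21} = 10; x_{22} = 1; x_{23} = 11; x_{24} = 12; x_{25} = 8; x_{26} = 5; x_{27} = 13; x_{28} = 3; x_{29} = 1; x_{30} = 4; x_{31} = 5; x_{32} = 9; x_{33} = 14; x_{34} = 8; x_{35} = 7; x_{36} = 0; x_{37} = 7; x_{38} = 7; x_{39} = 14; x_{40} = 6; x_{41} = 5; x_{42} = 11.
The sequence repeats with period 40.
So x_{2763} = x_{1 + ((2763-1) mod 40)} = x_3 = 1.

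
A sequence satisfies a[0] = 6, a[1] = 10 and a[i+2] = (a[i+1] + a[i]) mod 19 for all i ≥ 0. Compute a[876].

17

We have a[0] = 6, a[1] = 10, a[2] = 16, a[3] = 7, a[4] = 4, a[5] = 11, a[6] = 15, a[7] = 7, a[8] = 3, a[9] = 10, a[10] = 13, a[11] = 4, a[12] = 17, a[13] = 2, a[14] = 0, a[15] = 2, a[16] = 2, a[17] = 4, a[18] = 6, a[19] = 10.
The sequence repeats with period 18.
(876 - 0) mod 18 = 12, so a[876] = a[12] = 17.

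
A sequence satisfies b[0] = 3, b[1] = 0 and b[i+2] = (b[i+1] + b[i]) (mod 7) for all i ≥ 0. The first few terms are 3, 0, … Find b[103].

3

Listing terms: b[0] = 3,  b[1] = 0,  b[2] = 3,  b[3] = 3,  b[4] = 6,  b[5] = 2,  b[6] = 1,  b[7] = 3,  b[8] = 4,  b[9] = 0,  b[10] = 4,  b[11] = 4,  b[12] = 1,  b[13] = 5,  b[14] = 6,  b[15] = 4,  b[16] = 3,  b[17] = 0.
The sequence repeats with period 16.
(103 - 0) mod 16 = 7, so b[103] = b[7] = 3.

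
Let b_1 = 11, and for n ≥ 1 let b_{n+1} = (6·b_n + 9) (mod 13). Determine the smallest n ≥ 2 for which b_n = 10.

2

Computing terms: b_1 = 11; b_2 = 10; b_3 = 4; b_4 = 7; b_5 = 12; b_6 = 3; b_7 = 1; b_8 = 2; b_9 = 8; b_{10} = 5; b_{11} = 0; b_{12} = 9; b_{13} = 11.
Since b_{13} = b_1 = 11, the sequence is periodic with period 12.
The value 10 first appears (with n ≥ 2) at b_2.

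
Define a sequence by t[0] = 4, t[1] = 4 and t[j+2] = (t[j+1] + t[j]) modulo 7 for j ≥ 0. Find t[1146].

6

We have t[0] = 4,  t[1] = 4,  t[2] = 1,  t[3] = 5,  t[4] = 6,  t[5] = 4,  t[6] = 3,  t[7] = 0,  t[8] = 3,  t[9] = 3,  t[10] = 6,  t[11] = 2,  t[12] = 1,  t[13] = 3,  t[14] = 4,  t[15] = 0,  t[16] = 4,  t[17] = 4.
Since (t[16], t[17]) = (t[0], t[1]) = (4, 4) (two consecutive terms determine the rest), the sequence is periodic with period 16.
(1146 - 0) mod 16 = 10, so t[1146] = t[10] = 6.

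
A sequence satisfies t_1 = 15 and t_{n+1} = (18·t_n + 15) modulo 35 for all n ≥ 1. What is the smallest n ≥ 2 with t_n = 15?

Listing terms: t_1 = 15; t_2 = 5; t_3 = 0; t_4 = 15.
The sequence repeats with period 3.
The value 15 next appears (with n ≥ 2) at t_4.

4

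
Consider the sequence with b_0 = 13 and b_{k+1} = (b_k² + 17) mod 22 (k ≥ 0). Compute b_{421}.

10

Computing terms: b_0 = 13; b_1 = 10; b_2 = 7; b_3 = 0; b_4 = 17; b_5 = 20; b_6 = 21; b_7 = 18; b_8 = 11; b_9 = 6; b_{10} = 9; b_{11} = 10.
Since b_{11} = b_1 = 10, the sequence is eventually periodic: after a pre-period of length 1 it cycles with period 10.
For k ≥ 1, b_k depends only on (k - 1) mod 10. (421 - 1) mod 10 = 0, so b_{421} = b_1 = 10.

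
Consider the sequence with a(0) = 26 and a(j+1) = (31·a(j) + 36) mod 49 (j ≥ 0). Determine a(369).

1

Computing terms: a(0) = 26, a(1) = 9, a(2) = 21, a(3) = 1, a(4) = 18, a(5) = 6, a(6) = 26.
The sequence repeats with period 6.
(369 - 0) mod 6 = 3, so a(369) = a(3) = 1.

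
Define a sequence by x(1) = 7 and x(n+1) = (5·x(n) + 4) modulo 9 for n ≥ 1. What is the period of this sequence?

x(1) = 7, x(2) = 3, x(3) = 1, x(4) = 0, x(5) = 4, x(6) = 6, x(7) = 7.
The sequence repeats with period 6.

6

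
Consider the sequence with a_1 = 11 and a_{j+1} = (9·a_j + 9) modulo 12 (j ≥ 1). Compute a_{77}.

Listing terms: a_1 = 11, a_2 = 0, a_3 = 9, a_4 = 6, a_5 = 3, a_6 = 0.
Since a_6 = a_2 = 0, the sequence is eventually periodic: after a pre-period of length 1 it cycles with period 4.
For j ≥ 2, a_j depends only on (j - 2) mod 4. (77 - 2) mod 4 = 3, so a_{77} = a_5 = 3.

3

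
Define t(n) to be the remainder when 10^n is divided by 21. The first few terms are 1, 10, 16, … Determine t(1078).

4

t(0) = 1, t(1) = 10, t(2) = 16, t(3) = 13, t(4) = 4, t(5) = 19, t(6) = 1.
Since t(6) = t(0) = 1, the sequence is periodic with period 6.
So t(1078) = t(0 + ((1078-0) mod 6)) = t(4) = 4.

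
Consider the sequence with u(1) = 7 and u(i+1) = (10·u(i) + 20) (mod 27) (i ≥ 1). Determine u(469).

We have u(1) = 7, u(2) = 9, u(3) = 2, u(4) = 13, u(5) = 15, u(6) = 8, u(7) = 19, u(8) = 21, u(9) = 14, u(10) = 25, u(11) = 0, u(12) = 20, u(13) = 4, u(14) = 6, u(15) = 26, u(16) = 10, u(17) = 12, u(18) = 5, u(19) = 16, u(20) = 18, u(21) = 11, u(22) = 22, u(23) = 24, u(24) = 17, u(25) = 1, u(26) = 3, u(27) = 23, u(28) = 7.
Since u(28) = u(1) = 7, the sequence is periodic with period 27.
So u(469) = u(1 + ((469-1) mod 27)) = u(10) = 25.

25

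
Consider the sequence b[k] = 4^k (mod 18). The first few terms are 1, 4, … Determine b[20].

16

b[0] = 1; b[1] = 4; b[2] = 16; b[3] = 10; b[4] = 4.
Since b[4] = b[1] = 4, the sequence is eventually periodic: after a pre-period of length 1 it cycles with period 3.
For k ≥ 1, b[k] depends only on (k - 1) mod 3. (20 - 1) mod 3 = 1, so b[20] = b[2] = 16.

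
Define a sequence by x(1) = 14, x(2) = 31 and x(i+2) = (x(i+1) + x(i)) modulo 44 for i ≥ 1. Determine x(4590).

Computing terms: x(1) = 14, x(2) = 31, x(3) = 1, x(4) = 32, x(5) = 33, x(6) = 21, x(7) = 10, x(8) = 31, x(9) = 41, x(10) = 28, x(11) = 25, x(12) = 9, x(13) = 34, x(14) = 43, x(15) = 33, x(16) = 32, x(17) = 21, x(18) = 9, x(19) = 30, x(20) = 39, x(21) = 25, x(22) = 20, x(23) = 1, x(24) = 21, x(25) = 22, x(26) = 43, x(27) = 21, x(28) = 20, x(29) = 41, x(30) = 17, x(31) = 14, x(32) = 31.
Since (x(31), x(32)) = (x(1), x(2)) = (14, 31) (two consecutive terms determine the rest), the sequence is periodic with period 30.
So x(4590) = x(1 + ((4590-1) mod 30)) = x(30) = 17.

17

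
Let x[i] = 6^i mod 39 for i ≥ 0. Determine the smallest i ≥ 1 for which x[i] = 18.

9

Computing terms: x[0] = 1; x[1] = 6; x[2] = 36; x[3] = 21; x[4] = 9; x[5] = 15; x[6] = 12; x[7] = 33; x[8] = 3; x[9] = 18; x[10] = 30; x[11] = 24; x[12] = 27; x[13] = 6.
Since x[13] = x[1] = 6, the sequence is eventually periodic: after a pre-period of length 1 it cycles with period 12.
The value 18 first appears (with i ≥ 1) at x[9].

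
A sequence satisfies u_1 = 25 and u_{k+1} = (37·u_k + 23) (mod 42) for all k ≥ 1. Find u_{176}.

We have u_1 = 25,  u_2 = 24,  u_3 = 29,  u_4 = 4,  u_5 = 3,  u_6 = 8,  u_7 = 25.
The sequence repeats with period 6.
(176 - 1) mod 6 = 1, so u_{176} = u_2 = 24.

24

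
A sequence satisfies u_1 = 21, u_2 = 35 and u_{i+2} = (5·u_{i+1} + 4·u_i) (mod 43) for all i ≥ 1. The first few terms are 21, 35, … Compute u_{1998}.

Computing terms: u_1 = 21,  u_2 = 35,  u_3 = 1,  u_4 = 16,  u_5 = 41,  u_6 = 11,  u_7 = 4,  u_8 = 21,  u_9 = 35.
The sequence repeats with period 7.
So u_{1998} = u_{1 + ((1998-1) mod 7)} = u_3 = 1.

1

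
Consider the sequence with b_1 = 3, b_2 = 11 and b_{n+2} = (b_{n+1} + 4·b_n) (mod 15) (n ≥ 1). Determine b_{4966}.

Computing terms: b_1 = 3, b_2 = 11, b_3 = 8, b_4 = 7, b_5 = 9, b_6 = 7, b_7 = 13, b_8 = 11, b_9 = 3, b_{10} = 2, b_{11} = 14, b_{12} = 7, b_{13} = 3, b_{14} = 1, b_{15} = 13, b_{16} = 2, b_{17} = 9, b_{18} = 2, b_{19} = 8, b_{20} = 1, b_{21} = 3, b_{22} = 7, b_{23} = 4, b_{24} = 2, b_{25} = 3, b_{26} = 11.
The sequence repeats with period 24.
(4966 - 1) mod 24 = 21, so b_{4966} = b_{22} = 7.

7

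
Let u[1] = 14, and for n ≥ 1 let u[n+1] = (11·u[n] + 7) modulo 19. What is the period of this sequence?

u[1] = 14, u[2] = 9, u[3] = 11, u[4] = 14.
Since u[4] = u[1] = 14, the sequence is periodic with period 3.

3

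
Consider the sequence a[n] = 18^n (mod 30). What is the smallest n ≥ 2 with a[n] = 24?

2

Computing terms: a[1] = 18; a[2] = 24; a[3] = 12; a[4] = 6; a[5] = 18.
Since a[5] = a[1] = 18, the sequence is periodic with period 4.
The value 24 first appears (with n ≥ 2) at a[2].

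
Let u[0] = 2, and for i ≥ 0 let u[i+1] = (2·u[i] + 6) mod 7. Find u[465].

2

Computing terms: u[0] = 2; u[1] = 3; u[2] = 5; u[3] = 2.
Since u[3] = u[0] = 2, the sequence is periodic with period 3.
So u[465] = u[0 + ((465-0) mod 3)] = u[0] = 2.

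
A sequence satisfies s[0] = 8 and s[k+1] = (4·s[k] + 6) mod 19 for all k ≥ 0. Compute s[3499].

s[0] = 8,  s[1] = 0,  s[2] = 6,  s[3] = 11,  s[4] = 12,  s[5] = 16,  s[6] = 13,  s[7] = 1,  s[8] = 10,  s[9] = 8.
The sequence repeats with period 9.
So s[3499] = s[0 + ((3499-0) mod 9)] = s[7] = 1.

1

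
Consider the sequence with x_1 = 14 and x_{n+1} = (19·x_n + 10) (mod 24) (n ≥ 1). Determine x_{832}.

Listing terms: x_1 = 14, x_2 = 12, x_3 = 22, x_4 = 20, x_5 = 6, x_6 = 4, x_7 = 14.
Since x_7 = x_1 = 14, the sequence is periodic with period 6.
So x_{832} = x_{1 + ((832-1) mod 6)} = x_4 = 20.

20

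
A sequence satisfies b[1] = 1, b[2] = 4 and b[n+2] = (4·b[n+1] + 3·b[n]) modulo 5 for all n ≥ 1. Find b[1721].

We have b[1] = 1; b[2] = 4; b[3] = 4; b[4] = 3; b[5] = 4; b[6] = 0; b[7] = 2; b[8] = 3; b[9] = 3; b[10] = 1; b[11] = 3; b[12] = 0; b[13] = 4; b[14] = 1; b[15] = 1; b[16] = 2; b[17] = 1; b[18] = 0; b[19] = 3; b[20] = 2; b[21] = 2; b[22] = 4; b[23] = 2; b[24] = 0; b[25] = 1; b[26] = 4.
Since (b[25], b[26]) = (b[1], b[2]) = (1, 4) (two consecutive terms determine the rest), the sequence is periodic with period 24.
(1721 - 1) mod 24 = 16, so b[1721] = b[17] = 1.

1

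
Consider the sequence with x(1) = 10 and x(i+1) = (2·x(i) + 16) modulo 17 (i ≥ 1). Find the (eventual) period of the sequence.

8

We have x(1) = 10; x(2) = 2; x(3) = 3; x(4) = 5; x(5) = 9; x(6) = 0; x(7) = 16; x(8) = 14; x(9) = 10.
Since x(9) = x(1) = 10, the sequence is periodic with period 8.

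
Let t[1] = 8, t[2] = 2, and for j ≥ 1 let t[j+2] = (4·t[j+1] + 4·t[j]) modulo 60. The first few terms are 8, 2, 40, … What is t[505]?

t[1] = 8; t[2] = 2; t[3] = 40; t[4] = 48; t[5] = 52; t[6] = 40; t[7] = 8; t[8] = 12; t[9] = 20; t[10] = 8; t[11] = 52; t[12] = 0; t[13] = 28; t[14] = 52; t[15] = 20; t[16] = 48; t[17] = 32; t[18] = 20; t[19] = 28; t[20] = 12; t[21] = 40; t[22] = 28; t[23] = 32; t[24] = 0; t[25] = 8; t[26] = 32; t[27] = 40; t[28] = 48.
Since (t[27], t[28]) = (t[3], t[4]) = (40, 48) (two consecutive terms determine the rest), the sequence is eventually periodic: after a pre-period of length 2 it cycles with period 24.
For j ≥ 3, t[j] depends only on (j - 3) mod 24. (505 - 3) mod 24 = 22, so t[505] = t[25] = 8.

8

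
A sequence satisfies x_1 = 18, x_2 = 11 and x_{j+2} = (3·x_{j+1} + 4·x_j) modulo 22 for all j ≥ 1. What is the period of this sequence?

10

We have x_1 = 18; x_2 = 11; x_3 = 17; x_4 = 7; x_5 = 1; x_6 = 9; x_7 = 9; x_8 = 19; x_9 = 5; x_{10} = 3; x_{11} = 7; x_{12} = 11; x_{13} = 17.
Since (x_{12}, x_{13}) = (x_2, x_3) = (11, 17) (two consecutive terms determine the rest), the sequence is eventually periodic: after a pre-period of length 1 it cycles with period 10.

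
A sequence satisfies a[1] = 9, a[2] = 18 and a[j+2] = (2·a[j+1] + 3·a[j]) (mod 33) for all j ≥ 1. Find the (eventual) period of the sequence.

Listing terms: a[1] = 9, a[2] = 18, a[3] = 30, a[4] = 15, a[5] = 21, a[6] = 21, a[7] = 6, a[8] = 9, a[9] = 3, a[10] = 0, a[11] = 9, a[12] = 18.
Since (a[11], a[12]) = (a[1], a[2]) = (9, 18) (two consecutive terms determine the rest), the sequence is periodic with period 10.

10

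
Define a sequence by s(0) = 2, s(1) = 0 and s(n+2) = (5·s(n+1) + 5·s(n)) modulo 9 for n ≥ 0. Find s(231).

8

s(0) = 2; s(1) = 0; s(2) = 1; s(3) = 5; s(4) = 3; s(5) = 4; s(6) = 8; s(7) = 6; s(8) = 7; s(9) = 2; s(10) = 0.
Since (s(9), s(10)) = (s(0), s(1)) = (2, 0) (two consecutive terms determine the rest), the sequence is periodic with period 9.
So s(231) = s(0 + ((231-0) mod 9)) = s(6) = 8.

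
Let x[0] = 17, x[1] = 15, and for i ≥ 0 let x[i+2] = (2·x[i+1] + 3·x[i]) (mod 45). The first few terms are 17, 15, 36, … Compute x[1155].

We have x[0] = 17, x[1] = 15, x[2] = 36, x[3] = 27, x[4] = 27, x[5] = 0, x[6] = 36, x[7] = 27.
Since (x[6], x[7]) = (x[2], x[3]) = (36, 27) (two consecutive terms determine the rest), the sequence is eventually periodic: after a pre-period of length 2 it cycles with period 4.
For i ≥ 2, x[i] depends only on (i - 2) mod 4. (1155 - 2) mod 4 = 1, so x[1155] = x[3] = 27.

27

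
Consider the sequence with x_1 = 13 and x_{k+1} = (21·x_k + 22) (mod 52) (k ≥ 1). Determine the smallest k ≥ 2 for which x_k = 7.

4

We have x_1 = 13, x_2 = 35, x_3 = 29, x_4 = 7, x_5 = 13.
Since x_5 = x_1 = 13, the sequence is periodic with period 4.
The value 7 first appears (with k ≥ 2) at x_4.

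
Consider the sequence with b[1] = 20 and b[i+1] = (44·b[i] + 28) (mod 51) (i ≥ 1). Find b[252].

We have b[1] = 20,  b[2] = 41,  b[3] = 47,  b[4] = 5,  b[5] = 44,  b[6] = 26,  b[7] = 50,  b[8] = 35,  b[9] = 38,  b[10] = 17,  b[11] = 11,  b[12] = 2,  b[13] = 14,  b[14] = 32,  b[15] = 8,  b[16] = 23,  b[17] = 20.
Since b[17] = b[1] = 20, the sequence is periodic with period 16.
So b[252] = b[1 + ((252-1) mod 16)] = b[12] = 2.

2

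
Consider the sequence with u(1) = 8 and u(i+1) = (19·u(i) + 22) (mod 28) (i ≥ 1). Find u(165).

We have u(1) = 8, u(2) = 6, u(3) = 24, u(4) = 2, u(5) = 4, u(6) = 14, u(7) = 8.
Since u(7) = u(1) = 8, the sequence is periodic with period 6.
(165 - 1) mod 6 = 2, so u(165) = u(3) = 24.

24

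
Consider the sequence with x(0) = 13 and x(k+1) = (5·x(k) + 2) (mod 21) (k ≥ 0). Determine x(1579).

4

Listing terms: x(0) = 13, x(1) = 4, x(2) = 1, x(3) = 7, x(4) = 16, x(5) = 19, x(6) = 13.
The sequence repeats with period 6.
So x(1579) = x(0 + ((1579-0) mod 6)) = x(1) = 4.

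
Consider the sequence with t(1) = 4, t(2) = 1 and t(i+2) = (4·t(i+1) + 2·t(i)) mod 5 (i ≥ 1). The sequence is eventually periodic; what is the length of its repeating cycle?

Listing terms: t(1) = 4; t(2) = 1; t(3) = 2; t(4) = 0; t(5) = 4; t(6) = 1.
Since (t(5), t(6)) = (t(1), t(2)) = (4, 1) (two consecutive terms determine the rest), the sequence is periodic with period 4.

4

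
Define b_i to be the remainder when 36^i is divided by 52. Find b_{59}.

4

Computing terms: b_1 = 36, b_2 = 48, b_3 = 12, b_4 = 16, b_5 = 4, b_6 = 40, b_7 = 36.
Since b_7 = b_1 = 36, the sequence is periodic with period 6.
(59 - 1) mod 6 = 4, so b_{59} = b_5 = 4.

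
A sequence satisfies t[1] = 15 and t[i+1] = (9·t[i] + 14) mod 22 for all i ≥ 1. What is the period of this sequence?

5

Listing terms: t[1] = 15; t[2] = 17; t[3] = 13; t[4] = 21; t[5] = 5; t[6] = 15.
Since t[6] = t[1] = 15, the sequence is periodic with period 5.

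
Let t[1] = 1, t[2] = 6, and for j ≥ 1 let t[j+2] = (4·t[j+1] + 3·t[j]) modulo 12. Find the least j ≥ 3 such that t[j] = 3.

Listing terms: t[1] = 1,  t[2] = 6,  t[3] = 3,  t[4] = 6,  t[5] = 9,  t[6] = 6,  t[7] = 3.
Since (t[6], t[7]) = (t[2], t[3]) = (6, 3) (two consecutive terms determine the rest), the sequence is eventually periodic: after a pre-period of length 1 it cycles with period 4.
The value 3 first appears (with j ≥ 3) at t[3].

3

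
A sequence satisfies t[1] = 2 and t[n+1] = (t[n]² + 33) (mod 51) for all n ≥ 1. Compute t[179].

Listing terms: t[1] = 2,  t[2] = 37,  t[3] = 25,  t[4] = 46,  t[5] = 7,  t[6] = 31,  t[7] = 25.
Since t[7] = t[3] = 25, the sequence is eventually periodic: after a pre-period of length 2 it cycles with period 4.
For n ≥ 3, t[n] depends only on (n - 3) mod 4. (179 - 3) mod 4 = 0, so t[179] = t[3] = 25.

25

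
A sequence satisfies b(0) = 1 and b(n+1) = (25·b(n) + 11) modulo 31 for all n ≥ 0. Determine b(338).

b(0) = 1,  b(1) = 5,  b(2) = 12,  b(3) = 1.
Since b(3) = b(0) = 1, the sequence is periodic with period 3.
So b(338) = b(0 + ((338-0) mod 3)) = b(2) = 12.

12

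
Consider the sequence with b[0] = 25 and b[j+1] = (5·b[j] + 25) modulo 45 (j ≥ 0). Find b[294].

25

Listing terms: b[0] = 25,  b[1] = 15,  b[2] = 10,  b[3] = 30,  b[4] = 40,  b[5] = 0,  b[6] = 25.
Since b[6] = b[0] = 25, the sequence is periodic with period 6.
(294 - 0) mod 6 = 0, so b[294] = b[0] = 25.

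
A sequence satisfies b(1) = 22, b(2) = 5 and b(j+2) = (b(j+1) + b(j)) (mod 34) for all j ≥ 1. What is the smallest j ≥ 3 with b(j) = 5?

Computing terms: b(1) = 22, b(2) = 5, b(3) = 27, b(4) = 32, b(5) = 25, b(6) = 23, b(7) = 14, b(8) = 3, b(9) = 17, b(10) = 20, b(11) = 3, b(12) = 23, b(13) = 26, b(14) = 15, b(15) = 7, b(16) = 22, b(17) = 29, b(18) = 17, b(19) = 12, b(20) = 29, b(21) = 7, b(22) = 2, b(23) = 9, b(24) = 11, b(25) = 20, b(26) = 31, b(27) = 17, b(28) = 14, b(29) = 31, b(30) = 11, b(31) = 8, b(32) = 19, b(33) = 27, b(34) = 12, b(35) = 5, b(36) = 17, b(37) = 22, b(38) = 5.
The sequence repeats with period 36.
The value 5 first appears (with j ≥ 3) at b(35).

35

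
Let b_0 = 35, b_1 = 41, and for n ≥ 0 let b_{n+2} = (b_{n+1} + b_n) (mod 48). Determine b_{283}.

21

Computing terms: b_0 = 35; b_1 = 41; b_2 = 28; b_3 = 21; b_4 = 1; b_5 = 22; b_6 = 23; b_7 = 45; b_8 = 20; b_9 = 17; b_{10} = 37; b_{11} = 6; b_{12} = 43; b_{13} = 1; b_{14} = 44; b_{15} = 45; b_{16} = 41; b_{17} = 38; b_{18} = 31; b_{19} = 21; b_{20} = 4; b_{21} = 25; b_{22} = 29; b_{23} = 6; b_{24} = 35; b_{25} = 41.
Since (b_{24}, b_{25}) = (b_0, b_1) = (35, 41) (two consecutive terms determine the rest), the sequence is periodic with period 24.
(283 - 0) mod 24 = 19, so b_{283} = b_{19} = 21.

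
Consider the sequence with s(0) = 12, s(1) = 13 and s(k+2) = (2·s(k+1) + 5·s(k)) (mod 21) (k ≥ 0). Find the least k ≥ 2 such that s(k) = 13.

16

We have s(0) = 12, s(1) = 13, s(2) = 2, s(3) = 6, s(4) = 1, s(5) = 11, s(6) = 6, s(7) = 4, s(8) = 17, s(9) = 12, s(10) = 4, s(11) = 5, s(12) = 9, s(13) = 1, s(14) = 5, s(15) = 15, s(16) = 13, s(17) = 17, s(18) = 15, s(19) = 10, s(20) = 11, s(21) = 9, s(22) = 10, s(23) = 2, s(24) = 12, s(25) = 13.
Since (s(24), s(25)) = (s(0), s(1)) = (12, 13) (two consecutive terms determine the rest), the sequence is periodic with period 24.
The value 13 first appears (with k ≥ 2) at s(16).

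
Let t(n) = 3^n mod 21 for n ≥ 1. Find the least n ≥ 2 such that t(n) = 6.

t(1) = 3,  t(2) = 9,  t(3) = 6,  t(4) = 18,  t(5) = 12,  t(6) = 15,  t(7) = 3.
Since t(7) = t(1) = 3, the sequence is periodic with period 6.
The value 6 first appears (with n ≥ 2) at t(3).

3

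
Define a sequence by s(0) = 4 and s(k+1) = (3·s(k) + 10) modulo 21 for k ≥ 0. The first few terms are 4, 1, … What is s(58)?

We have s(0) = 4, s(1) = 1, s(2) = 13, s(3) = 7, s(4) = 10, s(5) = 19, s(6) = 4.
Since s(6) = s(0) = 4, the sequence is periodic with period 6.
(58 - 0) mod 6 = 4, so s(58) = s(4) = 10.

10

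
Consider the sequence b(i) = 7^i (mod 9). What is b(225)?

Computing terms: b(0) = 1,  b(1) = 7,  b(2) = 4,  b(3) = 1.
The sequence repeats with period 3.
So b(225) = b(0 + ((225-0) mod 3)) = b(0) = 1.

1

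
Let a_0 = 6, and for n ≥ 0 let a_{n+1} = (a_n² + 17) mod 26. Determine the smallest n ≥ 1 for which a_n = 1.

Computing terms: a_0 = 6,  a_1 = 1,  a_2 = 18,  a_3 = 3,  a_4 = 0,  a_5 = 17,  a_6 = 20,  a_7 = 1.
Since a_7 = a_1 = 1, the sequence is eventually periodic: after a pre-period of length 1 it cycles with period 6.
The value 1 first appears (with n ≥ 1) at a_1.

1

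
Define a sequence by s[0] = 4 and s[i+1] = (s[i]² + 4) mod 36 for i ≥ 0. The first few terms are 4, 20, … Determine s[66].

32

We have s[0] = 4; s[1] = 20; s[2] = 8; s[3] = 32; s[4] = 20.
Since s[4] = s[1] = 20, the sequence is eventually periodic: after a pre-period of length 1 it cycles with period 3.
For i ≥ 1, s[i] depends only on (i - 1) mod 3. (66 - 1) mod 3 = 2, so s[66] = s[3] = 32.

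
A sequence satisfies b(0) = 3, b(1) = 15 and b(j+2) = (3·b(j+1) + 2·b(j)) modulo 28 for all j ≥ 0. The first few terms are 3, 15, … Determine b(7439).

3

Listing terms: b(0) = 3,  b(1) = 15,  b(2) = 23,  b(3) = 15,  b(4) = 7,  b(5) = 23,  b(6) = 27,  b(7) = 15,  b(8) = 15,  b(9) = 19,  b(10) = 3,  b(11) = 19,  b(12) = 7,  b(13) = 3,  b(14) = 23,  b(15) = 19,  b(16) = 19,  b(17) = 11,  b(18) = 15,  b(19) = 11,  b(20) = 7,  b(21) = 15,  b(22) = 3,  b(23) = 11,  b(24) = 11,  b(25) = 27,  b(26) = 19,  b(27) = 27,  b(28) = 7,  b(29) = 19,  b(30) = 15,  b(31) = 27,  b(32) = 27,  b(33) = 23,  b(34) = 11,  b(35) = 23,  b(36) = 7,  b(37) = 11,  b(38) = 19,  b(39) = 23,  b(40) = 23,  b(41) = 3,  b(42) = 27,  b(43) = 3,  b(44) = 7,  b(45) = 27,  b(46) = 11,  b(47) = 3,  b(48) = 3,  b(49) = 15.
Since (b(48), b(49)) = (b(0), b(1)) = (3, 15) (two consecutive terms determine the rest), the sequence is periodic with period 48.
(7439 - 0) mod 48 = 47, so b(7439) = b(47) = 3.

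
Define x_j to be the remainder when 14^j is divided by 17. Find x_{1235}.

We have x_0 = 1; x_1 = 14; x_2 = 9; x_3 = 7; x_4 = 13; x_5 = 12; x_6 = 15; x_7 = 6; x_8 = 16; x_9 = 3; x_{10} = 8; x_{11} = 10; x_{12} = 4; x_{13} = 5; x_{14} = 2; x_{15} = 11; x_{16} = 1.
The sequence repeats with period 16.
(1235 - 0) mod 16 = 3, so x_{1235} = x_3 = 7.

7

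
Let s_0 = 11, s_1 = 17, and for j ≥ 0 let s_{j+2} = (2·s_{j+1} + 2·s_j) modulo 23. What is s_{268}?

Listing terms: s_0 = 11,  s_1 = 17,  s_2 = 10,  s_3 = 8,  s_4 = 13,  s_5 = 19,  s_6 = 18,  s_7 = 5,  s_8 = 0,  s_9 = 10,  s_{10} = 20,  s_{11} = 14,  s_{12} = 22,  s_{13} = 3,  s_{14} = 4,  s_{15} = 14,  s_{16} = 13,  s_{17} = 8,  s_{18} = 19,  s_{19} = 8,  s_{20} = 8,  s_{21} = 9,  s_{22} = 11,  s_{23} = 17.
The sequence repeats with period 22.
So s_{268} = s_{0 + ((268-0) mod 22)} = s_4 = 13.

13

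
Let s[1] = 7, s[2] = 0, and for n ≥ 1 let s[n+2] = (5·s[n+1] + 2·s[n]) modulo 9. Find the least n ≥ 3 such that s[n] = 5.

Computing terms: s[1] = 7,  s[2] = 0,  s[3] = 5,  s[4] = 7,  s[5] = 0.
The sequence repeats with period 3.
The value 5 first appears (with n ≥ 3) at s[3].

3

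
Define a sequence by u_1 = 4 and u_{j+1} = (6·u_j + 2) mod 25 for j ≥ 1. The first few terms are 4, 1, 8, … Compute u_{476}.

We have u_1 = 4; u_2 = 1; u_3 = 8; u_4 = 0; u_5 = 2; u_6 = 14; u_7 = 11; u_8 = 18; u_9 = 10; u_{10} = 12; u_{11} = 24; u_{12} = 21; u_{13} = 3; u_{14} = 20; u_{15} = 22; u_{16} = 9; u_{17} = 6; u_{18} = 13; u_{19} = 5; u_{20} = 7; u_{21} = 19; u_{22} = 16; u_{23} = 23; u_{24} = 15; u_{25} = 17; u_{26} = 4.
Since u_{26} = u_1 = 4, the sequence is periodic with period 25.
(476 - 1) mod 25 = 0, so u_{476} = u_1 = 4.

4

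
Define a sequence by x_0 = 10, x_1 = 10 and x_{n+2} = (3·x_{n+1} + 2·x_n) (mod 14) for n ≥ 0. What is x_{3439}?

8

Listing terms: x_0 = 10; x_1 = 10; x_2 = 8; x_3 = 2; x_4 = 8; x_5 = 0; x_6 = 2; x_7 = 6; x_8 = 8; x_9 = 8; x_{10} = 12; x_{11} = 10; x_{12} = 12; x_{13} = 0; x_{14} = 10; x_{15} = 2; x_{16} = 12; x_{17} = 12; x_{18} = 4; x_{19} = 8; x_{20} = 4; x_{21} = 0; x_{22} = 8; x_{23} = 10; x_{24} = 4; x_{25} = 4; x_{26} = 6; x_{27} = 12; x_{28} = 6; x_{29} = 0; x_{30} = 12; x_{31} = 8; x_{32} = 6; x_{33} = 6; x_{34} = 2; x_{35} = 4; x_{36} = 2; x_{37} = 0; x_{38} = 4; x_{39} = 12; x_{40} = 2; x_{41} = 2; x_{42} = 10; x_{43} = 6; x_{44} = 10; x_{45} = 0; x_{46} = 6; x_{47} = 4; x_{48} = 10; x_{49} = 10.
The sequence repeats with period 48.
(3439 - 0) mod 48 = 31, so x_{3439} = x_{31} = 8.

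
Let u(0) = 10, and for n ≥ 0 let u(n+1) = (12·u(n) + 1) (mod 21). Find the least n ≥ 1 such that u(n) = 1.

Listing terms: u(0) = 10; u(1) = 16; u(2) = 4; u(3) = 7; u(4) = 1; u(5) = 13; u(6) = 10.
The sequence repeats with period 6.
The value 1 first appears (with n ≥ 1) at u(4).

4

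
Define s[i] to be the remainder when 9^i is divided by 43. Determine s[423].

Listing terms: s[0] = 1, s[1] = 9, s[2] = 38, s[3] = 41, s[4] = 25, s[5] = 10, s[6] = 4, s[7] = 36, s[8] = 23, s[9] = 35, s[10] = 14, s[11] = 40, s[12] = 16, s[13] = 15, s[14] = 6, s[15] = 11, s[16] = 13, s[17] = 31, s[18] = 21, s[19] = 17, s[20] = 24, s[21] = 1.
The sequence repeats with period 21.
So s[423] = s[0 + ((423-0) mod 21)] = s[3] = 41.

41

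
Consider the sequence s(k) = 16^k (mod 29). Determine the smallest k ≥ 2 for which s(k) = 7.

3

We have s(1) = 16; s(2) = 24; s(3) = 7; s(4) = 25; s(5) = 23; s(6) = 20; s(7) = 1; s(8) = 16.
The sequence repeats with period 7.
The value 7 first appears (with k ≥ 2) at s(3).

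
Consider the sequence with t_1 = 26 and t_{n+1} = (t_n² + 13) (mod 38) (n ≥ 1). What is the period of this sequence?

10

t_1 = 26; t_2 = 5; t_3 = 0; t_4 = 13; t_5 = 30; t_6 = 1; t_7 = 14; t_8 = 19; t_9 = 32; t_{10} = 11; t_{11} = 20; t_{12} = 33; t_{13} = 0.
Since t_{13} = t_3 = 0, the sequence is eventually periodic: after a pre-period of length 2 it cycles with period 10.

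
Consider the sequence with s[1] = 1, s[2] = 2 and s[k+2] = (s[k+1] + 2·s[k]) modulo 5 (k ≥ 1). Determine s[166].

Listing terms: s[1] = 1,  s[2] = 2,  s[3] = 4,  s[4] = 3,  s[5] = 1,  s[6] = 2.
Since (s[5], s[6]) = (s[1], s[2]) = (1, 2) (two consecutive terms determine the rest), the sequence is periodic with period 4.
So s[166] = s[1 + ((166-1) mod 4)] = s[2] = 2.

2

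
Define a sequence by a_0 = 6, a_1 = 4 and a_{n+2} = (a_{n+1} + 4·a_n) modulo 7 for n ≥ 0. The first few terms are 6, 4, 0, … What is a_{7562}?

0

Computing terms: a_0 = 6,  a_1 = 4,  a_2 = 0,  a_3 = 2,  a_4 = 2,  a_5 = 3,  a_6 = 4,  a_7 = 2,  a_8 = 4,  a_9 = 5,  a_{10} = 0,  a_{11} = 6,  a_{12} = 6,  a_{13} = 2,  a_{14} = 5,  a_{15} = 6,  a_{16} = 5,  a_{17} = 1,  a_{18} = 0,  a_{19} = 4,  a_{20} = 4,  a_{21} = 6,  a_{22} = 1,  a_{23} = 4,  a_{24} = 1,  a_{25} = 3,  a_{26} = 0,  a_{27} = 5,  a_{28} = 5,  a_{29} = 4,  a_{30} = 3,  a_{31} = 5,  a_{32} = 3,  a_{33} = 2,  a_{34} = 0,  a_{35} = 1,  a_{36} = 1,  a_{37} = 5,  a_{38} = 2,  a_{39} = 1,  a_{40} = 2,  a_{41} = 6,  a_{42} = 0,  a_{43} = 3,  a_{44} = 3,  a_{45} = 1,  a_{46} = 6,  a_{47} = 3,  a_{48} = 6,  a_{49} = 4.
Since (a_{48}, a_{49}) = (a_0, a_1) = (6, 4) (two consecutive terms determine the rest), the sequence is periodic with period 48.
(7562 - 0) mod 48 = 26, so a_{7562} = a_{26} = 0.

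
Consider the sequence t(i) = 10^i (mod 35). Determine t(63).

t(0) = 1; t(1) = 10; t(2) = 30; t(3) = 20; t(4) = 25; t(5) = 5; t(6) = 15; t(7) = 10.
Since t(7) = t(1) = 10, the sequence is eventually periodic: after a pre-period of length 1 it cycles with period 6.
For i ≥ 1, t(i) depends only on (i - 1) mod 6. (63 - 1) mod 6 = 2, so t(63) = t(3) = 20.

20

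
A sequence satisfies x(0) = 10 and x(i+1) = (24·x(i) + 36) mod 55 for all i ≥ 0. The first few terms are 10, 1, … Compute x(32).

5

Computing terms: x(0) = 10; x(1) = 1; x(2) = 5; x(3) = 46; x(4) = 40; x(5) = 6; x(6) = 15; x(7) = 11; x(8) = 25; x(9) = 31; x(10) = 10.
The sequence repeats with period 10.
So x(32) = x(0 + ((32-0) mod 10)) = x(2) = 5.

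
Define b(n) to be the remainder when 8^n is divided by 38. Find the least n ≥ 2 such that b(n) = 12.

Listing terms: b(1) = 8,  b(2) = 26,  b(3) = 18,  b(4) = 30,  b(5) = 12,  b(6) = 20,  b(7) = 8.
The sequence repeats with period 6.
The value 12 first appears (with n ≥ 2) at b(5).

5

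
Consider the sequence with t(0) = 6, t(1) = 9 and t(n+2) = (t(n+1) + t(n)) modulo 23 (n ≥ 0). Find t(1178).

Computing terms: t(0) = 6; t(1) = 9; t(2) = 15; t(3) = 1; t(4) = 16; t(5) = 17; t(6) = 10; t(7) = 4; t(8) = 14; t(9) = 18; t(10) = 9; t(11) = 4; t(12) = 13; t(13) = 17; t(14) = 7; t(15) = 1; t(16) = 8; t(17) = 9; t(18) = 17; t(19) = 3; t(20) = 20; t(21) = 0; t(22) = 20; t(23) = 20; t(24) = 17; t(25) = 14; t(26) = 8; t(27) = 22; t(28) = 7; t(29) = 6; t(30) = 13; t(31) = 19; t(32) = 9; t(33) = 5; t(34) = 14; t(35) = 19; t(36) = 10; t(37) = 6; t(38) = 16; t(39) = 22; t(40) = 15; t(41) = 14; t(42) = 6; t(43) = 20; t(44) = 3; t(45) = 0; t(46) = 3; t(47) = 3; t(48) = 6; t(49) = 9.
Since (t(48), t(49)) = (t(0), t(1)) = (6, 9) (two consecutive terms determine the rest), the sequence is periodic with period 48.
(1178 - 0) mod 48 = 26, so t(1178) = t(26) = 8.

8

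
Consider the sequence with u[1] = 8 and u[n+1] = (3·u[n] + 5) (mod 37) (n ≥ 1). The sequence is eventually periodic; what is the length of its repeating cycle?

18

u[1] = 8; u[2] = 29; u[3] = 18; u[4] = 22; u[5] = 34; u[6] = 33; u[7] = 30; u[8] = 21; u[9] = 31; u[10] = 24; u[11] = 3; u[12] = 14; u[13] = 10; u[14] = 35; u[15] = 36; u[16] = 2; u[17] = 11; u[18] = 1; u[19] = 8.
Since u[19] = u[1] = 8, the sequence is periodic with period 18.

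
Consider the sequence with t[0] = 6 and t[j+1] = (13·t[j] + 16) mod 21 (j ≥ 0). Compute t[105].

t[0] = 6; t[1] = 10; t[2] = 20; t[3] = 3; t[4] = 13; t[5] = 17; t[6] = 6.
The sequence repeats with period 6.
(105 - 0) mod 6 = 3, so t[105] = t[3] = 3.

3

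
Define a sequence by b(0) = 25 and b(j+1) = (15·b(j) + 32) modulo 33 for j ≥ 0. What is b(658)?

Listing terms: b(0) = 25; b(1) = 11; b(2) = 32; b(3) = 17; b(4) = 23; b(5) = 14; b(6) = 11.
Since b(6) = b(1) = 11, the sequence is eventually periodic: after a pre-period of length 1 it cycles with period 5.
For j ≥ 1, b(j) depends only on (j - 1) mod 5. (658 - 1) mod 5 = 2, so b(658) = b(3) = 17.

17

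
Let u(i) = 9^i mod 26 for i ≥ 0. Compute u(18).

We have u(0) = 1, u(1) = 9, u(2) = 3, u(3) = 1.
Since u(3) = u(0) = 1, the sequence is periodic with period 3.
(18 - 0) mod 3 = 0, so u(18) = u(0) = 1.

1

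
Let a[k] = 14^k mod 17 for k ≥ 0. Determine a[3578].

8

We have a[0] = 1,  a[1] = 14,  a[2] = 9,  a[3] = 7,  a[4] = 13,  a[5] = 12,  a[6] = 15,  a[7] = 6,  a[8] = 16,  a[9] = 3,  a[10] = 8,  a[11] = 10,  a[12] = 4,  a[13] = 5,  a[14] = 2,  a[15] = 11,  a[16] = 1.
Since a[16] = a[0] = 1, the sequence is periodic with period 16.
(3578 - 0) mod 16 = 10, so a[3578] = a[10] = 8.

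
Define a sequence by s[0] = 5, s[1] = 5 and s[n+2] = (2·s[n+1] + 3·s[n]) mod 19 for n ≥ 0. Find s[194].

Computing terms: s[0] = 5; s[1] = 5; s[2] = 6; s[3] = 8; s[4] = 15; s[5] = 16; s[6] = 1; s[7] = 12; s[8] = 8; s[9] = 14; s[10] = 14; s[11] = 13; s[12] = 11; s[13] = 4; s[14] = 3; s[15] = 18; s[16] = 7; s[17] = 11; s[18] = 5; s[19] = 5.
The sequence repeats with period 18.
So s[194] = s[0 + ((194-0) mod 18)] = s[14] = 3.

3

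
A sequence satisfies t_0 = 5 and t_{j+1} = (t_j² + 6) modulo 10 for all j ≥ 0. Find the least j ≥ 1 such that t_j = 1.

1

Listing terms: t_0 = 5,  t_1 = 1,  t_2 = 7,  t_3 = 5.
Since t_3 = t_0 = 5, the sequence is periodic with period 3.
The value 1 first appears (with j ≥ 1) at t_1.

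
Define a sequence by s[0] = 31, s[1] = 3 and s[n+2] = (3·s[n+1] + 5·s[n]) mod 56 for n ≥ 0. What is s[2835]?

s[0] = 31,  s[1] = 3,  s[2] = 52,  s[3] = 3,  s[4] = 45,  s[5] = 38,  s[6] = 3,  s[7] = 31,  s[8] = 52,  s[9] = 31,  s[10] = 17,  s[11] = 38,  s[12] = 31,  s[13] = 3.
The sequence repeats with period 12.
So s[2835] = s[0 + ((2835-0) mod 12)] = s[3] = 3.

3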